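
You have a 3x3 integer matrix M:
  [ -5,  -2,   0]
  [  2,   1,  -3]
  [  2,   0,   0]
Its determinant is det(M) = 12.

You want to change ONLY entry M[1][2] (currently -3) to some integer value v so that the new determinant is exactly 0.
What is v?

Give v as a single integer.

det is linear in entry M[1][2]: det = old_det + (v - -3) * C_12
Cofactor C_12 = -4
Want det = 0: 12 + (v - -3) * -4 = 0
  (v - -3) = -12 / -4 = 3
  v = -3 + (3) = 0

Answer: 0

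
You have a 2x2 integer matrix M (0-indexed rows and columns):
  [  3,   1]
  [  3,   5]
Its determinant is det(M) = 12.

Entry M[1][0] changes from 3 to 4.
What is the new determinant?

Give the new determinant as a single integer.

det is linear in row 1: changing M[1][0] by delta changes det by delta * cofactor(1,0).
Cofactor C_10 = (-1)^(1+0) * minor(1,0) = -1
Entry delta = 4 - 3 = 1
Det delta = 1 * -1 = -1
New det = 12 + -1 = 11

Answer: 11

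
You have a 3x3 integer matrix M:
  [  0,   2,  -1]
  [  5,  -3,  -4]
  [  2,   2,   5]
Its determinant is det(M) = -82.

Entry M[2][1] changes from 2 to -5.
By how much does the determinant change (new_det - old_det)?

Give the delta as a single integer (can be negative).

Answer: 35

Derivation:
Cofactor C_21 = -5
Entry delta = -5 - 2 = -7
Det delta = entry_delta * cofactor = -7 * -5 = 35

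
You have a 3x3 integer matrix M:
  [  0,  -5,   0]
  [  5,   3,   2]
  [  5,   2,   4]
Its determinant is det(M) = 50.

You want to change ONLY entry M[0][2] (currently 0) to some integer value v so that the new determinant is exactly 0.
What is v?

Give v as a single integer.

Answer: 10

Derivation:
det is linear in entry M[0][2]: det = old_det + (v - 0) * C_02
Cofactor C_02 = -5
Want det = 0: 50 + (v - 0) * -5 = 0
  (v - 0) = -50 / -5 = 10
  v = 0 + (10) = 10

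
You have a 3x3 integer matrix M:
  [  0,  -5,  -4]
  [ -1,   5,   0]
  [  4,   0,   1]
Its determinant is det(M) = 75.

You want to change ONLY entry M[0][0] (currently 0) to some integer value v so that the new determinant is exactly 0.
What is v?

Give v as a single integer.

Answer: -15

Derivation:
det is linear in entry M[0][0]: det = old_det + (v - 0) * C_00
Cofactor C_00 = 5
Want det = 0: 75 + (v - 0) * 5 = 0
  (v - 0) = -75 / 5 = -15
  v = 0 + (-15) = -15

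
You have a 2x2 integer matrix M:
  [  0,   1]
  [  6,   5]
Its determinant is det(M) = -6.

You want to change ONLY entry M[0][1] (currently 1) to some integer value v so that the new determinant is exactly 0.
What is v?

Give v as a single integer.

Answer: 0

Derivation:
det is linear in entry M[0][1]: det = old_det + (v - 1) * C_01
Cofactor C_01 = -6
Want det = 0: -6 + (v - 1) * -6 = 0
  (v - 1) = 6 / -6 = -1
  v = 1 + (-1) = 0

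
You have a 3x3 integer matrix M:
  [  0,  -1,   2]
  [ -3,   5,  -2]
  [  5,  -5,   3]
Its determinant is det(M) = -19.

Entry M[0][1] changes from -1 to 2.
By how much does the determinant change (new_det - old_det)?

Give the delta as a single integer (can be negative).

Cofactor C_01 = -1
Entry delta = 2 - -1 = 3
Det delta = entry_delta * cofactor = 3 * -1 = -3

Answer: -3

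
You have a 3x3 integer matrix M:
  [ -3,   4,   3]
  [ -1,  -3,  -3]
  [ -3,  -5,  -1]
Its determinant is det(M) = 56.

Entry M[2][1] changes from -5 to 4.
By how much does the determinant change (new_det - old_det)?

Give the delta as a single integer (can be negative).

Answer: -108

Derivation:
Cofactor C_21 = -12
Entry delta = 4 - -5 = 9
Det delta = entry_delta * cofactor = 9 * -12 = -108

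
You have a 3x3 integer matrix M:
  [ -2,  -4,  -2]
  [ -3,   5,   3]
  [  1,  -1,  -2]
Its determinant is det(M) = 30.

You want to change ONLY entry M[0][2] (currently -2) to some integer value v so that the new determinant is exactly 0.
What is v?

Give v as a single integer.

Answer: 13

Derivation:
det is linear in entry M[0][2]: det = old_det + (v - -2) * C_02
Cofactor C_02 = -2
Want det = 0: 30 + (v - -2) * -2 = 0
  (v - -2) = -30 / -2 = 15
  v = -2 + (15) = 13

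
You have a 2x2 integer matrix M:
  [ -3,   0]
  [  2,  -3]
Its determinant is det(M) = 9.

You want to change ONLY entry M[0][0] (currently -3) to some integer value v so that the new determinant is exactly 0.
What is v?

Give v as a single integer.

Answer: 0

Derivation:
det is linear in entry M[0][0]: det = old_det + (v - -3) * C_00
Cofactor C_00 = -3
Want det = 0: 9 + (v - -3) * -3 = 0
  (v - -3) = -9 / -3 = 3
  v = -3 + (3) = 0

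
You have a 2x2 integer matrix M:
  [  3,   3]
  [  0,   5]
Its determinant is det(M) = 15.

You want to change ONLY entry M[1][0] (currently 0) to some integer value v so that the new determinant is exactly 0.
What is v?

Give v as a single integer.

Answer: 5

Derivation:
det is linear in entry M[1][0]: det = old_det + (v - 0) * C_10
Cofactor C_10 = -3
Want det = 0: 15 + (v - 0) * -3 = 0
  (v - 0) = -15 / -3 = 5
  v = 0 + (5) = 5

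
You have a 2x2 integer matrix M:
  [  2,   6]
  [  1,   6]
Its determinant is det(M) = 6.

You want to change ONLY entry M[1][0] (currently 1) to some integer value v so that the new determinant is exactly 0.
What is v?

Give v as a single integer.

Answer: 2

Derivation:
det is linear in entry M[1][0]: det = old_det + (v - 1) * C_10
Cofactor C_10 = -6
Want det = 0: 6 + (v - 1) * -6 = 0
  (v - 1) = -6 / -6 = 1
  v = 1 + (1) = 2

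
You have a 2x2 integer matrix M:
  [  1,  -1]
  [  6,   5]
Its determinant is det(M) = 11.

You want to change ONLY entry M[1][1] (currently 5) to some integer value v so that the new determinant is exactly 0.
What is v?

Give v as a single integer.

Answer: -6

Derivation:
det is linear in entry M[1][1]: det = old_det + (v - 5) * C_11
Cofactor C_11 = 1
Want det = 0: 11 + (v - 5) * 1 = 0
  (v - 5) = -11 / 1 = -11
  v = 5 + (-11) = -6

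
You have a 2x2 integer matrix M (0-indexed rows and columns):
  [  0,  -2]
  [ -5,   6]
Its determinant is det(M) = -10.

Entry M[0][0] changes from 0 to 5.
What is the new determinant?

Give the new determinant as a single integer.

Answer: 20

Derivation:
det is linear in row 0: changing M[0][0] by delta changes det by delta * cofactor(0,0).
Cofactor C_00 = (-1)^(0+0) * minor(0,0) = 6
Entry delta = 5 - 0 = 5
Det delta = 5 * 6 = 30
New det = -10 + 30 = 20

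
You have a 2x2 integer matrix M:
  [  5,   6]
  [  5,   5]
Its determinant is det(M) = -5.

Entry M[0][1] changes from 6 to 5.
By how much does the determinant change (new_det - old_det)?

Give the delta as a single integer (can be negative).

Cofactor C_01 = -5
Entry delta = 5 - 6 = -1
Det delta = entry_delta * cofactor = -1 * -5 = 5

Answer: 5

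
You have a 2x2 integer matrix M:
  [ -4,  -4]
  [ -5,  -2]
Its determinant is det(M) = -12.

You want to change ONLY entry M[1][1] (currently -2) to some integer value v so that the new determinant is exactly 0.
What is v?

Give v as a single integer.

det is linear in entry M[1][1]: det = old_det + (v - -2) * C_11
Cofactor C_11 = -4
Want det = 0: -12 + (v - -2) * -4 = 0
  (v - -2) = 12 / -4 = -3
  v = -2 + (-3) = -5

Answer: -5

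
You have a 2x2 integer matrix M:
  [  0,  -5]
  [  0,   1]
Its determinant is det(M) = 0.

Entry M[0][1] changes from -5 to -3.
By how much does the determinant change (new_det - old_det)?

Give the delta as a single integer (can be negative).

Cofactor C_01 = 0
Entry delta = -3 - -5 = 2
Det delta = entry_delta * cofactor = 2 * 0 = 0

Answer: 0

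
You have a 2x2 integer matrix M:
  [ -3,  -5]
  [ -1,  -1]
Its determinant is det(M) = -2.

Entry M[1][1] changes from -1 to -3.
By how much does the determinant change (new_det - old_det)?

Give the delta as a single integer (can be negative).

Cofactor C_11 = -3
Entry delta = -3 - -1 = -2
Det delta = entry_delta * cofactor = -2 * -3 = 6

Answer: 6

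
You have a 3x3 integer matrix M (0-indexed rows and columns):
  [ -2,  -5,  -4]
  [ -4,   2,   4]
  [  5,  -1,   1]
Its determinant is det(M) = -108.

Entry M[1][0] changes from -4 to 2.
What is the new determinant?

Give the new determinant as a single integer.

det is linear in row 1: changing M[1][0] by delta changes det by delta * cofactor(1,0).
Cofactor C_10 = (-1)^(1+0) * minor(1,0) = 9
Entry delta = 2 - -4 = 6
Det delta = 6 * 9 = 54
New det = -108 + 54 = -54

Answer: -54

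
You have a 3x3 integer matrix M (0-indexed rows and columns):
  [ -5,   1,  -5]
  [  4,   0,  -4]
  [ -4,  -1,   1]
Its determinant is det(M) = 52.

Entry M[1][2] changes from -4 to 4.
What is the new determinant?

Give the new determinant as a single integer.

Answer: -20

Derivation:
det is linear in row 1: changing M[1][2] by delta changes det by delta * cofactor(1,2).
Cofactor C_12 = (-1)^(1+2) * minor(1,2) = -9
Entry delta = 4 - -4 = 8
Det delta = 8 * -9 = -72
New det = 52 + -72 = -20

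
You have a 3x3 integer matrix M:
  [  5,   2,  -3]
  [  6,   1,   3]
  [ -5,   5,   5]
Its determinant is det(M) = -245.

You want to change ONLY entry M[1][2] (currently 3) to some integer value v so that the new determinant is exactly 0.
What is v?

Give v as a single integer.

Answer: -4

Derivation:
det is linear in entry M[1][2]: det = old_det + (v - 3) * C_12
Cofactor C_12 = -35
Want det = 0: -245 + (v - 3) * -35 = 0
  (v - 3) = 245 / -35 = -7
  v = 3 + (-7) = -4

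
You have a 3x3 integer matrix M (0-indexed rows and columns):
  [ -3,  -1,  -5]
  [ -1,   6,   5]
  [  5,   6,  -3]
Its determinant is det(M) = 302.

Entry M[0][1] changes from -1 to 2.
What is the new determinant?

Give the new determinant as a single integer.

det is linear in row 0: changing M[0][1] by delta changes det by delta * cofactor(0,1).
Cofactor C_01 = (-1)^(0+1) * minor(0,1) = 22
Entry delta = 2 - -1 = 3
Det delta = 3 * 22 = 66
New det = 302 + 66 = 368

Answer: 368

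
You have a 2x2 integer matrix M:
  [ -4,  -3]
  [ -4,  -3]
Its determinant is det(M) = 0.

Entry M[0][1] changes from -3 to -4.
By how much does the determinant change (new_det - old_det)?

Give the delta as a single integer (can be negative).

Cofactor C_01 = 4
Entry delta = -4 - -3 = -1
Det delta = entry_delta * cofactor = -1 * 4 = -4

Answer: -4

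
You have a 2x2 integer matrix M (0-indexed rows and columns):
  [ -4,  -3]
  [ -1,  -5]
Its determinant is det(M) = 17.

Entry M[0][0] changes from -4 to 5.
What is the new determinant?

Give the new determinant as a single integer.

det is linear in row 0: changing M[0][0] by delta changes det by delta * cofactor(0,0).
Cofactor C_00 = (-1)^(0+0) * minor(0,0) = -5
Entry delta = 5 - -4 = 9
Det delta = 9 * -5 = -45
New det = 17 + -45 = -28

Answer: -28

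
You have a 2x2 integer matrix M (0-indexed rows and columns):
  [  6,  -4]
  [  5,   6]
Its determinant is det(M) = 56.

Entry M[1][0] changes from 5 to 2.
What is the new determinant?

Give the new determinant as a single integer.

det is linear in row 1: changing M[1][0] by delta changes det by delta * cofactor(1,0).
Cofactor C_10 = (-1)^(1+0) * minor(1,0) = 4
Entry delta = 2 - 5 = -3
Det delta = -3 * 4 = -12
New det = 56 + -12 = 44

Answer: 44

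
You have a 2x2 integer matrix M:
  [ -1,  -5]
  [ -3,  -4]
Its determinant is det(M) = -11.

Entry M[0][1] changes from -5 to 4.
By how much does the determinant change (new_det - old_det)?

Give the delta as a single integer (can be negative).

Cofactor C_01 = 3
Entry delta = 4 - -5 = 9
Det delta = entry_delta * cofactor = 9 * 3 = 27

Answer: 27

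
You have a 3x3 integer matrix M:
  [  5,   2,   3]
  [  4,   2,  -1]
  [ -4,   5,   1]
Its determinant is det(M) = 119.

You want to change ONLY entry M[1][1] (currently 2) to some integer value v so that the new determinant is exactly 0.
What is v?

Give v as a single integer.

Answer: -5

Derivation:
det is linear in entry M[1][1]: det = old_det + (v - 2) * C_11
Cofactor C_11 = 17
Want det = 0: 119 + (v - 2) * 17 = 0
  (v - 2) = -119 / 17 = -7
  v = 2 + (-7) = -5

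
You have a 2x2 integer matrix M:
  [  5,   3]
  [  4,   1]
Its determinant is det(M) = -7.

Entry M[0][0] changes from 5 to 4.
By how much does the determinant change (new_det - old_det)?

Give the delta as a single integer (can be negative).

Answer: -1

Derivation:
Cofactor C_00 = 1
Entry delta = 4 - 5 = -1
Det delta = entry_delta * cofactor = -1 * 1 = -1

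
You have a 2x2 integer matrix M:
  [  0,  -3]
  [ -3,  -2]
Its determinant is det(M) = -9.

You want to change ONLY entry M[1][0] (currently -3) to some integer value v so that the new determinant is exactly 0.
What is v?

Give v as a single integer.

Answer: 0

Derivation:
det is linear in entry M[1][0]: det = old_det + (v - -3) * C_10
Cofactor C_10 = 3
Want det = 0: -9 + (v - -3) * 3 = 0
  (v - -3) = 9 / 3 = 3
  v = -3 + (3) = 0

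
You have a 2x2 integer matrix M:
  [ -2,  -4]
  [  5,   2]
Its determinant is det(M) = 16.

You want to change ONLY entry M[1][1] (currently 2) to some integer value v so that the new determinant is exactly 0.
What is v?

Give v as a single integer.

Answer: 10

Derivation:
det is linear in entry M[1][1]: det = old_det + (v - 2) * C_11
Cofactor C_11 = -2
Want det = 0: 16 + (v - 2) * -2 = 0
  (v - 2) = -16 / -2 = 8
  v = 2 + (8) = 10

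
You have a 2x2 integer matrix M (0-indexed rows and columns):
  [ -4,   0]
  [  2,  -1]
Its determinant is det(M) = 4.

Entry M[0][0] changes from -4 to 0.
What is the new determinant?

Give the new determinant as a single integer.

det is linear in row 0: changing M[0][0] by delta changes det by delta * cofactor(0,0).
Cofactor C_00 = (-1)^(0+0) * minor(0,0) = -1
Entry delta = 0 - -4 = 4
Det delta = 4 * -1 = -4
New det = 4 + -4 = 0

Answer: 0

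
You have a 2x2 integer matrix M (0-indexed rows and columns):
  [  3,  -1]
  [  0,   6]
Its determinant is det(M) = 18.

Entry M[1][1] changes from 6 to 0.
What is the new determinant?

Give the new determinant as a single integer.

Answer: 0

Derivation:
det is linear in row 1: changing M[1][1] by delta changes det by delta * cofactor(1,1).
Cofactor C_11 = (-1)^(1+1) * minor(1,1) = 3
Entry delta = 0 - 6 = -6
Det delta = -6 * 3 = -18
New det = 18 + -18 = 0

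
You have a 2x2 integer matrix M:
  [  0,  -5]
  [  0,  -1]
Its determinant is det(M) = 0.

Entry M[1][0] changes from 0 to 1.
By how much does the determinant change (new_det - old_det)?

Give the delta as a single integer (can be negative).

Cofactor C_10 = 5
Entry delta = 1 - 0 = 1
Det delta = entry_delta * cofactor = 1 * 5 = 5

Answer: 5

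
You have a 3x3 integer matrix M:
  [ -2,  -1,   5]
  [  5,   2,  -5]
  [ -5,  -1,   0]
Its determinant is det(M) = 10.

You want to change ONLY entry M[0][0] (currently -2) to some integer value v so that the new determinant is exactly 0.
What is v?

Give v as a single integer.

det is linear in entry M[0][0]: det = old_det + (v - -2) * C_00
Cofactor C_00 = -5
Want det = 0: 10 + (v - -2) * -5 = 0
  (v - -2) = -10 / -5 = 2
  v = -2 + (2) = 0

Answer: 0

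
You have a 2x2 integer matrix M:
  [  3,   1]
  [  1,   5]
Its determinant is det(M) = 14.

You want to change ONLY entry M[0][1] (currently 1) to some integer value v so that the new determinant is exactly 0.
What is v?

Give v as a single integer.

det is linear in entry M[0][1]: det = old_det + (v - 1) * C_01
Cofactor C_01 = -1
Want det = 0: 14 + (v - 1) * -1 = 0
  (v - 1) = -14 / -1 = 14
  v = 1 + (14) = 15

Answer: 15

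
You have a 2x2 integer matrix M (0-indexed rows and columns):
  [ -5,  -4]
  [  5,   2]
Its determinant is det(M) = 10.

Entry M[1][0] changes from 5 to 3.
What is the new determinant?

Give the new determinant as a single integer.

Answer: 2

Derivation:
det is linear in row 1: changing M[1][0] by delta changes det by delta * cofactor(1,0).
Cofactor C_10 = (-1)^(1+0) * minor(1,0) = 4
Entry delta = 3 - 5 = -2
Det delta = -2 * 4 = -8
New det = 10 + -8 = 2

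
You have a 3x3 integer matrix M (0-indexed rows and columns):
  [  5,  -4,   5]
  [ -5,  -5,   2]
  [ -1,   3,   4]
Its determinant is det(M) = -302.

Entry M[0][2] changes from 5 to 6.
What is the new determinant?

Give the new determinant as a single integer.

det is linear in row 0: changing M[0][2] by delta changes det by delta * cofactor(0,2).
Cofactor C_02 = (-1)^(0+2) * minor(0,2) = -20
Entry delta = 6 - 5 = 1
Det delta = 1 * -20 = -20
New det = -302 + -20 = -322

Answer: -322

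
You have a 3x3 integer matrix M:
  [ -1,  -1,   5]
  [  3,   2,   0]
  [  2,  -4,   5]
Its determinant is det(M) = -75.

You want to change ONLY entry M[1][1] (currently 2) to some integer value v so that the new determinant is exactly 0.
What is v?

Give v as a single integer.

Answer: -3

Derivation:
det is linear in entry M[1][1]: det = old_det + (v - 2) * C_11
Cofactor C_11 = -15
Want det = 0: -75 + (v - 2) * -15 = 0
  (v - 2) = 75 / -15 = -5
  v = 2 + (-5) = -3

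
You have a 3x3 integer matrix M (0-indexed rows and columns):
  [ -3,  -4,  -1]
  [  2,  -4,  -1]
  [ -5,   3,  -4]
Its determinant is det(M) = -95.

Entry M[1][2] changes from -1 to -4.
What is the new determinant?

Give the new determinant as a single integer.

Answer: -182

Derivation:
det is linear in row 1: changing M[1][2] by delta changes det by delta * cofactor(1,2).
Cofactor C_12 = (-1)^(1+2) * minor(1,2) = 29
Entry delta = -4 - -1 = -3
Det delta = -3 * 29 = -87
New det = -95 + -87 = -182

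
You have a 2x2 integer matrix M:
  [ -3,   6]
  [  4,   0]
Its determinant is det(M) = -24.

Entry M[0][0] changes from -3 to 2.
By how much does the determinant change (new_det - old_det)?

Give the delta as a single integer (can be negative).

Cofactor C_00 = 0
Entry delta = 2 - -3 = 5
Det delta = entry_delta * cofactor = 5 * 0 = 0

Answer: 0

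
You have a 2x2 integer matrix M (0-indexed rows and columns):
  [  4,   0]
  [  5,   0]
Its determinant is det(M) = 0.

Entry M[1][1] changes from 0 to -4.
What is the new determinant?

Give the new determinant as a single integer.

Answer: -16

Derivation:
det is linear in row 1: changing M[1][1] by delta changes det by delta * cofactor(1,1).
Cofactor C_11 = (-1)^(1+1) * minor(1,1) = 4
Entry delta = -4 - 0 = -4
Det delta = -4 * 4 = -16
New det = 0 + -16 = -16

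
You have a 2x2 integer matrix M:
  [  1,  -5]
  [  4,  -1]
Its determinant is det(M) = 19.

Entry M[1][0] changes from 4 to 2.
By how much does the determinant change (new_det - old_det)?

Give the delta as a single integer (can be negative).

Answer: -10

Derivation:
Cofactor C_10 = 5
Entry delta = 2 - 4 = -2
Det delta = entry_delta * cofactor = -2 * 5 = -10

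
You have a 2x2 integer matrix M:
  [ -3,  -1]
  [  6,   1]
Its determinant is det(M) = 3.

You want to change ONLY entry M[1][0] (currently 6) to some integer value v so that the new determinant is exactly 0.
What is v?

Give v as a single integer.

Answer: 3

Derivation:
det is linear in entry M[1][0]: det = old_det + (v - 6) * C_10
Cofactor C_10 = 1
Want det = 0: 3 + (v - 6) * 1 = 0
  (v - 6) = -3 / 1 = -3
  v = 6 + (-3) = 3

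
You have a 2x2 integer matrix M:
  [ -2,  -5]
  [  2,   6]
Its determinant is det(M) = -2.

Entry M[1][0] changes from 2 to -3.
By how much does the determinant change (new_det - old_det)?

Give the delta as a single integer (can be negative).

Answer: -25

Derivation:
Cofactor C_10 = 5
Entry delta = -3 - 2 = -5
Det delta = entry_delta * cofactor = -5 * 5 = -25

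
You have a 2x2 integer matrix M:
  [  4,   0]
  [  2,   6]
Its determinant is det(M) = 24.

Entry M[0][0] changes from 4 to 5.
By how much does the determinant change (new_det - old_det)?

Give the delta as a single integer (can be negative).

Answer: 6

Derivation:
Cofactor C_00 = 6
Entry delta = 5 - 4 = 1
Det delta = entry_delta * cofactor = 1 * 6 = 6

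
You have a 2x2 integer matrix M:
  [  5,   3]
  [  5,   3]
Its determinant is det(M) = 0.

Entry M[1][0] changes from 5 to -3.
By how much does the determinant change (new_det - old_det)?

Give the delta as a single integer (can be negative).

Answer: 24

Derivation:
Cofactor C_10 = -3
Entry delta = -3 - 5 = -8
Det delta = entry_delta * cofactor = -8 * -3 = 24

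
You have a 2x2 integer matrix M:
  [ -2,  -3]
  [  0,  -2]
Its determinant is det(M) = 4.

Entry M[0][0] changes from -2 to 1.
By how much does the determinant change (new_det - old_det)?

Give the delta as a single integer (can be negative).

Answer: -6

Derivation:
Cofactor C_00 = -2
Entry delta = 1 - -2 = 3
Det delta = entry_delta * cofactor = 3 * -2 = -6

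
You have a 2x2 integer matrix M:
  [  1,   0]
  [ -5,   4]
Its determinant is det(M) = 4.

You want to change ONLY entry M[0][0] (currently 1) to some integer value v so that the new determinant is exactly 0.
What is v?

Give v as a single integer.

det is linear in entry M[0][0]: det = old_det + (v - 1) * C_00
Cofactor C_00 = 4
Want det = 0: 4 + (v - 1) * 4 = 0
  (v - 1) = -4 / 4 = -1
  v = 1 + (-1) = 0

Answer: 0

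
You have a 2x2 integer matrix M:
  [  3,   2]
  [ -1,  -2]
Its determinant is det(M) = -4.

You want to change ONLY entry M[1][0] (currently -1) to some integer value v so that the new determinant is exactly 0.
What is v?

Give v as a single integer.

Answer: -3

Derivation:
det is linear in entry M[1][0]: det = old_det + (v - -1) * C_10
Cofactor C_10 = -2
Want det = 0: -4 + (v - -1) * -2 = 0
  (v - -1) = 4 / -2 = -2
  v = -1 + (-2) = -3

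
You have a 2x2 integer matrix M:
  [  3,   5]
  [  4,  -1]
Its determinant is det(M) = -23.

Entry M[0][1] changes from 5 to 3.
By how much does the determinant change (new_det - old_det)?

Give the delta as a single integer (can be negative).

Answer: 8

Derivation:
Cofactor C_01 = -4
Entry delta = 3 - 5 = -2
Det delta = entry_delta * cofactor = -2 * -4 = 8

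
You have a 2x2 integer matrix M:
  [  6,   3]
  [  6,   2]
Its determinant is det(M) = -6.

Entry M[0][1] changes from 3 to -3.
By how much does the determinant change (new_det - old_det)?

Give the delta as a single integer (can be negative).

Answer: 36

Derivation:
Cofactor C_01 = -6
Entry delta = -3 - 3 = -6
Det delta = entry_delta * cofactor = -6 * -6 = 36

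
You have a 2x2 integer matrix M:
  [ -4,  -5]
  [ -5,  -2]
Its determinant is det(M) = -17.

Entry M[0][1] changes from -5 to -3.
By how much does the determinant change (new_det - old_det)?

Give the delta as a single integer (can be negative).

Answer: 10

Derivation:
Cofactor C_01 = 5
Entry delta = -3 - -5 = 2
Det delta = entry_delta * cofactor = 2 * 5 = 10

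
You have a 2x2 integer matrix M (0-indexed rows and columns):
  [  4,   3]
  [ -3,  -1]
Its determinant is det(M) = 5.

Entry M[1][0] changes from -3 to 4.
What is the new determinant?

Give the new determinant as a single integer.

det is linear in row 1: changing M[1][0] by delta changes det by delta * cofactor(1,0).
Cofactor C_10 = (-1)^(1+0) * minor(1,0) = -3
Entry delta = 4 - -3 = 7
Det delta = 7 * -3 = -21
New det = 5 + -21 = -16

Answer: -16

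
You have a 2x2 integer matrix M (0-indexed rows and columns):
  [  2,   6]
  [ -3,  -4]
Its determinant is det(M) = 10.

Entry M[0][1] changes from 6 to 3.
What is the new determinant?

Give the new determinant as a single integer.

det is linear in row 0: changing M[0][1] by delta changes det by delta * cofactor(0,1).
Cofactor C_01 = (-1)^(0+1) * minor(0,1) = 3
Entry delta = 3 - 6 = -3
Det delta = -3 * 3 = -9
New det = 10 + -9 = 1

Answer: 1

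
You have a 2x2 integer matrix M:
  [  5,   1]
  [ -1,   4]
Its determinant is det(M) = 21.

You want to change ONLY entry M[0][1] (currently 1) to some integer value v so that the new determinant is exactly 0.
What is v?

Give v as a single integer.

det is linear in entry M[0][1]: det = old_det + (v - 1) * C_01
Cofactor C_01 = 1
Want det = 0: 21 + (v - 1) * 1 = 0
  (v - 1) = -21 / 1 = -21
  v = 1 + (-21) = -20

Answer: -20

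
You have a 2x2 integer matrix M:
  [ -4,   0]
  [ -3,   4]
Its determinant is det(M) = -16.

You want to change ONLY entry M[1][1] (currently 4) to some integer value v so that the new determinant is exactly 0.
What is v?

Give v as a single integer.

det is linear in entry M[1][1]: det = old_det + (v - 4) * C_11
Cofactor C_11 = -4
Want det = 0: -16 + (v - 4) * -4 = 0
  (v - 4) = 16 / -4 = -4
  v = 4 + (-4) = 0

Answer: 0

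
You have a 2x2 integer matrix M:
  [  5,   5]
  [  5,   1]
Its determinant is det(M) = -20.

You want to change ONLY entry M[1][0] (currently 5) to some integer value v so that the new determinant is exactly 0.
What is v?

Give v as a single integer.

Answer: 1

Derivation:
det is linear in entry M[1][0]: det = old_det + (v - 5) * C_10
Cofactor C_10 = -5
Want det = 0: -20 + (v - 5) * -5 = 0
  (v - 5) = 20 / -5 = -4
  v = 5 + (-4) = 1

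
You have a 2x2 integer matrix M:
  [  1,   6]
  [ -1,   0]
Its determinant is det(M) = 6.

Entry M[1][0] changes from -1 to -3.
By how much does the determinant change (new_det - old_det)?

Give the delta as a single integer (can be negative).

Cofactor C_10 = -6
Entry delta = -3 - -1 = -2
Det delta = entry_delta * cofactor = -2 * -6 = 12

Answer: 12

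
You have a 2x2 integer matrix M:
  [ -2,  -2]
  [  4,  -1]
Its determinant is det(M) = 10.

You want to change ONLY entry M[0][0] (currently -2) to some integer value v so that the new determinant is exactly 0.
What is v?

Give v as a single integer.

det is linear in entry M[0][0]: det = old_det + (v - -2) * C_00
Cofactor C_00 = -1
Want det = 0: 10 + (v - -2) * -1 = 0
  (v - -2) = -10 / -1 = 10
  v = -2 + (10) = 8

Answer: 8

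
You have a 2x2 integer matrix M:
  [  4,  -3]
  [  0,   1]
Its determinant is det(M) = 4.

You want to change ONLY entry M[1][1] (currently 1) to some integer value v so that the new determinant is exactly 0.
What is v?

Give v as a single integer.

det is linear in entry M[1][1]: det = old_det + (v - 1) * C_11
Cofactor C_11 = 4
Want det = 0: 4 + (v - 1) * 4 = 0
  (v - 1) = -4 / 4 = -1
  v = 1 + (-1) = 0

Answer: 0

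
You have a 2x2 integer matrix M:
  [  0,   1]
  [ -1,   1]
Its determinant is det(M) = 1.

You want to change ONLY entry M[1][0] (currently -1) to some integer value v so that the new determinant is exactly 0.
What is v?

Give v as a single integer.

det is linear in entry M[1][0]: det = old_det + (v - -1) * C_10
Cofactor C_10 = -1
Want det = 0: 1 + (v - -1) * -1 = 0
  (v - -1) = -1 / -1 = 1
  v = -1 + (1) = 0

Answer: 0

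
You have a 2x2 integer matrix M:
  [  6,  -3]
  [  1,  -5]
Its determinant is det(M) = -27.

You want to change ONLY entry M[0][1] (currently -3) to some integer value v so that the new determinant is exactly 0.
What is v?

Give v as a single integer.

det is linear in entry M[0][1]: det = old_det + (v - -3) * C_01
Cofactor C_01 = -1
Want det = 0: -27 + (v - -3) * -1 = 0
  (v - -3) = 27 / -1 = -27
  v = -3 + (-27) = -30

Answer: -30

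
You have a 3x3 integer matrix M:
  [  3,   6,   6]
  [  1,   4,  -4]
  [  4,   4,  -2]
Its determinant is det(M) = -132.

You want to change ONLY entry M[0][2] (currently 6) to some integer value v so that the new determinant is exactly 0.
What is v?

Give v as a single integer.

Answer: -5

Derivation:
det is linear in entry M[0][2]: det = old_det + (v - 6) * C_02
Cofactor C_02 = -12
Want det = 0: -132 + (v - 6) * -12 = 0
  (v - 6) = 132 / -12 = -11
  v = 6 + (-11) = -5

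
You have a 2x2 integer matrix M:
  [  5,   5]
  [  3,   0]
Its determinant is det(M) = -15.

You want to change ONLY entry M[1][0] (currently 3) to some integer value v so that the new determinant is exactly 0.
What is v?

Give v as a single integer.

Answer: 0

Derivation:
det is linear in entry M[1][0]: det = old_det + (v - 3) * C_10
Cofactor C_10 = -5
Want det = 0: -15 + (v - 3) * -5 = 0
  (v - 3) = 15 / -5 = -3
  v = 3 + (-3) = 0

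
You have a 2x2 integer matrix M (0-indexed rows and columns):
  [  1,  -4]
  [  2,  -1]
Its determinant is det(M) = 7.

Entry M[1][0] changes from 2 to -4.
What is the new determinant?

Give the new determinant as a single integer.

Answer: -17

Derivation:
det is linear in row 1: changing M[1][0] by delta changes det by delta * cofactor(1,0).
Cofactor C_10 = (-1)^(1+0) * minor(1,0) = 4
Entry delta = -4 - 2 = -6
Det delta = -6 * 4 = -24
New det = 7 + -24 = -17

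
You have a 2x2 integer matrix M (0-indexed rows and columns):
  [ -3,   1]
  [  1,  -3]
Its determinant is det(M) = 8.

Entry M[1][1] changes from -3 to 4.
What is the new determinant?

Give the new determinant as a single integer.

Answer: -13

Derivation:
det is linear in row 1: changing M[1][1] by delta changes det by delta * cofactor(1,1).
Cofactor C_11 = (-1)^(1+1) * minor(1,1) = -3
Entry delta = 4 - -3 = 7
Det delta = 7 * -3 = -21
New det = 8 + -21 = -13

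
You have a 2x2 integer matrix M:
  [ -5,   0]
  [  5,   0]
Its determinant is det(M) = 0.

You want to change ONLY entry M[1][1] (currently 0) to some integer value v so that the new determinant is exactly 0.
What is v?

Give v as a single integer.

det is linear in entry M[1][1]: det = old_det + (v - 0) * C_11
Cofactor C_11 = -5
Want det = 0: 0 + (v - 0) * -5 = 0
  (v - 0) = 0 / -5 = 0
  v = 0 + (0) = 0

Answer: 0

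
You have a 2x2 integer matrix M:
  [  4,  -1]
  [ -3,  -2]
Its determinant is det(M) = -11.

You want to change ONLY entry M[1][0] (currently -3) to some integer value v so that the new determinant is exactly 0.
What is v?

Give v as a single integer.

det is linear in entry M[1][0]: det = old_det + (v - -3) * C_10
Cofactor C_10 = 1
Want det = 0: -11 + (v - -3) * 1 = 0
  (v - -3) = 11 / 1 = 11
  v = -3 + (11) = 8

Answer: 8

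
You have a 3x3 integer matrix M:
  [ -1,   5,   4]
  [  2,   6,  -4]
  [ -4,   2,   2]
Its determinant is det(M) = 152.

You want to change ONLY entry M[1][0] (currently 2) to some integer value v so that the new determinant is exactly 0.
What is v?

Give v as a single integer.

Answer: 78

Derivation:
det is linear in entry M[1][0]: det = old_det + (v - 2) * C_10
Cofactor C_10 = -2
Want det = 0: 152 + (v - 2) * -2 = 0
  (v - 2) = -152 / -2 = 76
  v = 2 + (76) = 78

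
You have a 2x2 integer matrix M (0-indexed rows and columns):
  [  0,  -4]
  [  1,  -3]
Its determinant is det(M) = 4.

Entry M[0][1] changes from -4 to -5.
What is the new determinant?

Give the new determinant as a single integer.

det is linear in row 0: changing M[0][1] by delta changes det by delta * cofactor(0,1).
Cofactor C_01 = (-1)^(0+1) * minor(0,1) = -1
Entry delta = -5 - -4 = -1
Det delta = -1 * -1 = 1
New det = 4 + 1 = 5

Answer: 5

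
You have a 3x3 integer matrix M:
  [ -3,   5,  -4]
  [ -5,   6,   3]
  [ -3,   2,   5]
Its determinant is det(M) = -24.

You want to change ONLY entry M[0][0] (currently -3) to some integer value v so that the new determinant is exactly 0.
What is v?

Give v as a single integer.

Answer: -2

Derivation:
det is linear in entry M[0][0]: det = old_det + (v - -3) * C_00
Cofactor C_00 = 24
Want det = 0: -24 + (v - -3) * 24 = 0
  (v - -3) = 24 / 24 = 1
  v = -3 + (1) = -2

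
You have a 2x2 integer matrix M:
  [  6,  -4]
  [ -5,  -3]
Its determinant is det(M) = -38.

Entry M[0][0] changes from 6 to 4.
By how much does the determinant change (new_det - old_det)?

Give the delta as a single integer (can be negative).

Answer: 6

Derivation:
Cofactor C_00 = -3
Entry delta = 4 - 6 = -2
Det delta = entry_delta * cofactor = -2 * -3 = 6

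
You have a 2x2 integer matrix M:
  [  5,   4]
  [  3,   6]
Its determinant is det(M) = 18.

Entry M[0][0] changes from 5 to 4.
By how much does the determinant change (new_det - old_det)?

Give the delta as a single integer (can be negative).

Cofactor C_00 = 6
Entry delta = 4 - 5 = -1
Det delta = entry_delta * cofactor = -1 * 6 = -6

Answer: -6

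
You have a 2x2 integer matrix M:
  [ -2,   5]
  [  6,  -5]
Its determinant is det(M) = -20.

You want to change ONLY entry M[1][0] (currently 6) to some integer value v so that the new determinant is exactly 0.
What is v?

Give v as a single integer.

det is linear in entry M[1][0]: det = old_det + (v - 6) * C_10
Cofactor C_10 = -5
Want det = 0: -20 + (v - 6) * -5 = 0
  (v - 6) = 20 / -5 = -4
  v = 6 + (-4) = 2

Answer: 2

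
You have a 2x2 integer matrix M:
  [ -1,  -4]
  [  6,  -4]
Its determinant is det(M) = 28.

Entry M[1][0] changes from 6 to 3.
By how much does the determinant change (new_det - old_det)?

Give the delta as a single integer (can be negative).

Cofactor C_10 = 4
Entry delta = 3 - 6 = -3
Det delta = entry_delta * cofactor = -3 * 4 = -12

Answer: -12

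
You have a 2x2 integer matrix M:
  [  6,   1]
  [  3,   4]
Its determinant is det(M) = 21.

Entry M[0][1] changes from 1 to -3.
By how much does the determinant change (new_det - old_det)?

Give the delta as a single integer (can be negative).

Cofactor C_01 = -3
Entry delta = -3 - 1 = -4
Det delta = entry_delta * cofactor = -4 * -3 = 12

Answer: 12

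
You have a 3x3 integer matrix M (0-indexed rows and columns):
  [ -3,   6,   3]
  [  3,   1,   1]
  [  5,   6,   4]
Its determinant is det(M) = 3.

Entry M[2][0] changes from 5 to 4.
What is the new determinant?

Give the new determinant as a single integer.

Answer: 0

Derivation:
det is linear in row 2: changing M[2][0] by delta changes det by delta * cofactor(2,0).
Cofactor C_20 = (-1)^(2+0) * minor(2,0) = 3
Entry delta = 4 - 5 = -1
Det delta = -1 * 3 = -3
New det = 3 + -3 = 0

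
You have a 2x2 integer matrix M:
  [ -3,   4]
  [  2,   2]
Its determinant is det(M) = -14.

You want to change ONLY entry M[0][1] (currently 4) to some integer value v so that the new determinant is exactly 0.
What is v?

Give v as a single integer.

det is linear in entry M[0][1]: det = old_det + (v - 4) * C_01
Cofactor C_01 = -2
Want det = 0: -14 + (v - 4) * -2 = 0
  (v - 4) = 14 / -2 = -7
  v = 4 + (-7) = -3

Answer: -3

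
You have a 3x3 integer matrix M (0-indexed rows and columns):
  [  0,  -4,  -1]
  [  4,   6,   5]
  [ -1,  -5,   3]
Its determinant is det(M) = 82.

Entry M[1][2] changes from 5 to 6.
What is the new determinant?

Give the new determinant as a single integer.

Answer: 86

Derivation:
det is linear in row 1: changing M[1][2] by delta changes det by delta * cofactor(1,2).
Cofactor C_12 = (-1)^(1+2) * minor(1,2) = 4
Entry delta = 6 - 5 = 1
Det delta = 1 * 4 = 4
New det = 82 + 4 = 86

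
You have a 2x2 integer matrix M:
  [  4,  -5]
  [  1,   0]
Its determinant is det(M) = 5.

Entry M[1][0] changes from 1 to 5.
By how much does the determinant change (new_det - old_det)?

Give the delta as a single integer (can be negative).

Answer: 20

Derivation:
Cofactor C_10 = 5
Entry delta = 5 - 1 = 4
Det delta = entry_delta * cofactor = 4 * 5 = 20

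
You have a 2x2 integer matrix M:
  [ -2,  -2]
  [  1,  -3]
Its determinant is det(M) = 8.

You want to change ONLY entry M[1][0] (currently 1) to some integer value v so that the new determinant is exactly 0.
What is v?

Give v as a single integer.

Answer: -3

Derivation:
det is linear in entry M[1][0]: det = old_det + (v - 1) * C_10
Cofactor C_10 = 2
Want det = 0: 8 + (v - 1) * 2 = 0
  (v - 1) = -8 / 2 = -4
  v = 1 + (-4) = -3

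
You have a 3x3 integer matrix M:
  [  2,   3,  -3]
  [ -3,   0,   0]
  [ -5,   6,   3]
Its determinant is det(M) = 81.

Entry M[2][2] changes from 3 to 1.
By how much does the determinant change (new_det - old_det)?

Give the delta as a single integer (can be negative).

Cofactor C_22 = 9
Entry delta = 1 - 3 = -2
Det delta = entry_delta * cofactor = -2 * 9 = -18

Answer: -18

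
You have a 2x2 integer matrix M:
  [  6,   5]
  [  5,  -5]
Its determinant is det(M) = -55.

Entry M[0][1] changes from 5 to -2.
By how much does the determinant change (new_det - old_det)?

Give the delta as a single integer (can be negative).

Answer: 35

Derivation:
Cofactor C_01 = -5
Entry delta = -2 - 5 = -7
Det delta = entry_delta * cofactor = -7 * -5 = 35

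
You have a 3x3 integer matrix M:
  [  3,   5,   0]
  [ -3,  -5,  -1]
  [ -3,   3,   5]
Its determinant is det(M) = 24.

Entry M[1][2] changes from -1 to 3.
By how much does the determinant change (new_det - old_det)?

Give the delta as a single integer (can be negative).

Cofactor C_12 = -24
Entry delta = 3 - -1 = 4
Det delta = entry_delta * cofactor = 4 * -24 = -96

Answer: -96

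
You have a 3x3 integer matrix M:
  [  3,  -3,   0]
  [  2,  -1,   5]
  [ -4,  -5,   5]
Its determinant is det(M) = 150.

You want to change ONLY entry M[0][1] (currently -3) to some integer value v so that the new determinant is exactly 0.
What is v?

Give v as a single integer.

det is linear in entry M[0][1]: det = old_det + (v - -3) * C_01
Cofactor C_01 = -30
Want det = 0: 150 + (v - -3) * -30 = 0
  (v - -3) = -150 / -30 = 5
  v = -3 + (5) = 2

Answer: 2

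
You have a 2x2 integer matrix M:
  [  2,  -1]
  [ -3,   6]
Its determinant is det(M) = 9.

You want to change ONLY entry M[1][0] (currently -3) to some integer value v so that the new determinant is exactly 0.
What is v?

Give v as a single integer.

Answer: -12

Derivation:
det is linear in entry M[1][0]: det = old_det + (v - -3) * C_10
Cofactor C_10 = 1
Want det = 0: 9 + (v - -3) * 1 = 0
  (v - -3) = -9 / 1 = -9
  v = -3 + (-9) = -12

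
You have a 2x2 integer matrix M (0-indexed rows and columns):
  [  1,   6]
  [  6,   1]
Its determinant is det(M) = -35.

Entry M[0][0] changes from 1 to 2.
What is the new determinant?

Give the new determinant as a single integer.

Answer: -34

Derivation:
det is linear in row 0: changing M[0][0] by delta changes det by delta * cofactor(0,0).
Cofactor C_00 = (-1)^(0+0) * minor(0,0) = 1
Entry delta = 2 - 1 = 1
Det delta = 1 * 1 = 1
New det = -35 + 1 = -34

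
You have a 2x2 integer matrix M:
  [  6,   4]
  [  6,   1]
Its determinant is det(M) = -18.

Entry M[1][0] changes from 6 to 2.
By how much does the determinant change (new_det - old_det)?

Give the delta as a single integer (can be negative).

Answer: 16

Derivation:
Cofactor C_10 = -4
Entry delta = 2 - 6 = -4
Det delta = entry_delta * cofactor = -4 * -4 = 16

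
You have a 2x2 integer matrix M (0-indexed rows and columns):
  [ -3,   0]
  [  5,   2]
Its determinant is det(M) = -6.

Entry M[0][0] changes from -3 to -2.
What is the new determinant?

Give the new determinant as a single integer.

det is linear in row 0: changing M[0][0] by delta changes det by delta * cofactor(0,0).
Cofactor C_00 = (-1)^(0+0) * minor(0,0) = 2
Entry delta = -2 - -3 = 1
Det delta = 1 * 2 = 2
New det = -6 + 2 = -4

Answer: -4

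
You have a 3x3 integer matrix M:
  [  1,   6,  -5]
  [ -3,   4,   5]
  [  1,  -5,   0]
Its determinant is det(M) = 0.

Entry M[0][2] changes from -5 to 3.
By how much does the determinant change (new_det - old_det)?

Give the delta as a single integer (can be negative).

Answer: 88

Derivation:
Cofactor C_02 = 11
Entry delta = 3 - -5 = 8
Det delta = entry_delta * cofactor = 8 * 11 = 88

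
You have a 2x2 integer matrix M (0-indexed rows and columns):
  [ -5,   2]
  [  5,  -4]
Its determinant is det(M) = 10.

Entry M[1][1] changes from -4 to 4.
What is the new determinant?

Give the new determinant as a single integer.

Answer: -30

Derivation:
det is linear in row 1: changing M[1][1] by delta changes det by delta * cofactor(1,1).
Cofactor C_11 = (-1)^(1+1) * minor(1,1) = -5
Entry delta = 4 - -4 = 8
Det delta = 8 * -5 = -40
New det = 10 + -40 = -30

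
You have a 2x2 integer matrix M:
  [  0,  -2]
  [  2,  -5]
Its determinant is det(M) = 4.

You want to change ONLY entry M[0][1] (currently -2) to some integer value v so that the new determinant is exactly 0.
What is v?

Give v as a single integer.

det is linear in entry M[0][1]: det = old_det + (v - -2) * C_01
Cofactor C_01 = -2
Want det = 0: 4 + (v - -2) * -2 = 0
  (v - -2) = -4 / -2 = 2
  v = -2 + (2) = 0

Answer: 0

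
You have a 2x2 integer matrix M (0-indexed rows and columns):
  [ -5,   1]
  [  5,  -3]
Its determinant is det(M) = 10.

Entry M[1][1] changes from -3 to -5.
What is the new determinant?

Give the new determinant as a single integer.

Answer: 20

Derivation:
det is linear in row 1: changing M[1][1] by delta changes det by delta * cofactor(1,1).
Cofactor C_11 = (-1)^(1+1) * minor(1,1) = -5
Entry delta = -5 - -3 = -2
Det delta = -2 * -5 = 10
New det = 10 + 10 = 20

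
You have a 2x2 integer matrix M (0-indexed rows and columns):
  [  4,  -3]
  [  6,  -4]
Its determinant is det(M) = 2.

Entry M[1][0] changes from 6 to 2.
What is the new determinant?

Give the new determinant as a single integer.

Answer: -10

Derivation:
det is linear in row 1: changing M[1][0] by delta changes det by delta * cofactor(1,0).
Cofactor C_10 = (-1)^(1+0) * minor(1,0) = 3
Entry delta = 2 - 6 = -4
Det delta = -4 * 3 = -12
New det = 2 + -12 = -10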